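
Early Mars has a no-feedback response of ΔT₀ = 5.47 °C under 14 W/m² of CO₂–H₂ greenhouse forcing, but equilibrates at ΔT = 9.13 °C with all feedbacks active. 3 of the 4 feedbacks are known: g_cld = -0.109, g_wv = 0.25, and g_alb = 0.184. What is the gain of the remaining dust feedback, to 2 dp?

Amplification A = ΔT/ΔT₀ = 9.13/5.47 = 1.669.
Total gain g = 1 − 1/A = 1 − 1/1.669 = 0.4008.
Known gains sum to -0.109 + 0.25 + 0.184 = 0.325.
g_dust = 0.4008 − 0.325 = 0.08.

0.08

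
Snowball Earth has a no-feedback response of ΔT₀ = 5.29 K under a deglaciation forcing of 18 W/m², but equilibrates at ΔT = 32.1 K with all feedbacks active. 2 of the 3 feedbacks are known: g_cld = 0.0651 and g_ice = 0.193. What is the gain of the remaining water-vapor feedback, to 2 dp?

0.58

Amplification A = ΔT/ΔT₀ = 32.1/5.29 = 6.068.
Total gain g = 1 − 1/A = 1 − 1/6.068 = 0.8352.
Known gains sum to 0.0651 + 0.193 = 0.2581.
g_wv = 0.8352 − 0.2581 = 0.58.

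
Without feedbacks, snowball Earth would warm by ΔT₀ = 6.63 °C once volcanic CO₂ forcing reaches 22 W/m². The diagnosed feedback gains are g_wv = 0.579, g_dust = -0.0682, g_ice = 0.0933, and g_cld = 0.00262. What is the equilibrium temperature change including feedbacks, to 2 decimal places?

Total gain g = 0.579 − 0.0682 + 0.0933 + 0.00262 = 0.60672.
Amplification A = 1/(1 − 0.60672) = 2.543.
ΔT = 6.63 × 2.543 = 16.86 °C.

16.86 °C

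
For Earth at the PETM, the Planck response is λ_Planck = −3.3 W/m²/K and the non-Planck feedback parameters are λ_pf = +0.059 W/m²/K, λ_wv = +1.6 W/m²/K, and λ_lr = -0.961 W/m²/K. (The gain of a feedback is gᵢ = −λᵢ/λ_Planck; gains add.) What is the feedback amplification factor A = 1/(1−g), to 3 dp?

Convert to gains: g_pf = 0.059/3.3 = 0.01788; g_wv = 1.6/3.3 = 0.4848; g_lr = -0.961/3.3 = -0.2912.
Total gain g = 0.21148.
A = 1/(1 − 0.21148) = 1.268.

1.268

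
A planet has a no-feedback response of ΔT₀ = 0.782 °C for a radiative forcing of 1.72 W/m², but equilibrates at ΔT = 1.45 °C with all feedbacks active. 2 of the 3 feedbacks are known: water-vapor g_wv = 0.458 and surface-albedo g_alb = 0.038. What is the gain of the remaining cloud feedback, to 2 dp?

-0.04

Amplification A = ΔT/ΔT₀ = 1.45/0.782 = 1.854.
Total gain g = 1 − 1/A = 1 − 1/1.854 = 0.4606.
Known gains sum to 0.458 + 0.038 = 0.496.
g_cld = 0.4606 − 0.496 = -0.04.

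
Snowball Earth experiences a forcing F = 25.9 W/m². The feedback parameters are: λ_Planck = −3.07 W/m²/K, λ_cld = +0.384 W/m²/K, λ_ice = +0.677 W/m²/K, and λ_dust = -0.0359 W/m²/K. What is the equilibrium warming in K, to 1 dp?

Net feedback parameter λ = (−3.07) + (+0.384) + (+0.677) + (-0.0359) = -2.0449 W/m²/K.
ΔT = −F/λ = −25.9/(-2.0449) = 12.7 K.

12.7 K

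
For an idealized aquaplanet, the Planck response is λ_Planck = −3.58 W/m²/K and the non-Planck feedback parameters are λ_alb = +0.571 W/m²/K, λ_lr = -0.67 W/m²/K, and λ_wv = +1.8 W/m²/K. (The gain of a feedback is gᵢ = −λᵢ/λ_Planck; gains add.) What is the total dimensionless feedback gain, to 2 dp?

Convert to gains: g_alb = 0.571/3.58 = 0.1595; g_lr = -0.67/3.58 = -0.1872; g_wv = 1.8/3.58 = 0.5028.
Total gain g = 0.4751.

0.48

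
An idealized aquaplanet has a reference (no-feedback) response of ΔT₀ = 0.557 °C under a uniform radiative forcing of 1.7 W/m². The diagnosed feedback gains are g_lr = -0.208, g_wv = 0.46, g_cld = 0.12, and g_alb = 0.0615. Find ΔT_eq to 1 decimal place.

Total gain g = -0.208 + 0.46 + 0.12 + 0.0615 = 0.4335.
Amplification A = 1/(1 − 0.4335) = 1.765.
ΔT = 0.557 × 1.765 = 1.0 °C.

1.0 °C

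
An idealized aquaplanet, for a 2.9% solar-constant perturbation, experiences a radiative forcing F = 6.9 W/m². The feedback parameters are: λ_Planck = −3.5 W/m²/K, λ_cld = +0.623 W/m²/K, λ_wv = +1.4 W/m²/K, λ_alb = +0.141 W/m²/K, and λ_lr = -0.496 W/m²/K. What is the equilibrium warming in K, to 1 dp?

3.8 K

Net feedback parameter λ = (−3.5) + (+0.623) + (+1.4) + (+0.141) + (-0.496) = -1.832 W/m²/K.
ΔT = −F/λ = −6.9/(-1.832) = 3.8 K.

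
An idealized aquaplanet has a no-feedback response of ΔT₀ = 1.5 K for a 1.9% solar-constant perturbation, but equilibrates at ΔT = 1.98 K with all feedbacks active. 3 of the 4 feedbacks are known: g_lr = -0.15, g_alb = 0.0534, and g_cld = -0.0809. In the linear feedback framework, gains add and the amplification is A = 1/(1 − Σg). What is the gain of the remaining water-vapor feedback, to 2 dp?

Amplification A = ΔT/ΔT₀ = 1.98/1.5 = 1.32.
Total gain g = 1 − 1/A = 1 − 1/1.32 = 0.2424.
Known gains sum to -0.15 + 0.0534 − 0.0809 = -0.1775.
g_wv = 0.2424 + 0.1775 = 0.42.

0.42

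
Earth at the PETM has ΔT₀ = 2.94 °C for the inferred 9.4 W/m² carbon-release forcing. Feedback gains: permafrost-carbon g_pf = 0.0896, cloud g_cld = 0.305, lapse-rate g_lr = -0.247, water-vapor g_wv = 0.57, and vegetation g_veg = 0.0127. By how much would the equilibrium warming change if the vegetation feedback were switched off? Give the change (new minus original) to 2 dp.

-0.49 °C

Original: g = 0.7303, ΔT = 2.94/(1−0.7303) = 10.9010 °C.
Without vegetation: g' = 0.7176, ΔT' = 2.94/(1−0.7176) = 10.4108 °C.
Change = 10.4108 − 10.9010 = -0.49 °C.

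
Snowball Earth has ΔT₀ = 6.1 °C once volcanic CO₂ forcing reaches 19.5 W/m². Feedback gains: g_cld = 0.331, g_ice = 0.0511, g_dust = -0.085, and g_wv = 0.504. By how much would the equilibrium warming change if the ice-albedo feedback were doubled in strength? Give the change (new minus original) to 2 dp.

10.60 °C

Original: g = 0.8011, ΔT = 6.1/(1−0.8011) = 30.6687 °C.
With doubled ice-albedo: g' = 0.8522, ΔT' = 6.1/(1−0.8522) = 41.2720 °C.
Change = 41.2720 − 30.6687 = 10.60 °C.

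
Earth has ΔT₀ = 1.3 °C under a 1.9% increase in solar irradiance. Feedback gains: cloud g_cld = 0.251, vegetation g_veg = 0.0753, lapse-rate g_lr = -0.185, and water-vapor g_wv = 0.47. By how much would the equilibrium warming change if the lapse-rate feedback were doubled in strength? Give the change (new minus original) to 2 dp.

Original: g = 0.6113, ΔT = 1.3/(1−0.6113) = 3.3445 °C.
With doubled lapse-rate: g' = 0.4263, ΔT' = 1.3/(1−0.4263) = 2.2660 °C.
Change = 2.2660 − 3.3445 = -1.08 °C.

-1.08 °C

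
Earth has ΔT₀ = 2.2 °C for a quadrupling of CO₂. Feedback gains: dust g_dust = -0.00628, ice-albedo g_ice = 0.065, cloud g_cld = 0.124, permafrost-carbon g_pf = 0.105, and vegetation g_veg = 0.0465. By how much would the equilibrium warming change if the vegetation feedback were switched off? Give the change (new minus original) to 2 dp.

Original: g = 0.33422, ΔT = 2.2/(1−0.33422) = 3.3044 °C.
Without vegetation: g' = 0.28772, ΔT' = 2.2/(1−0.28772) = 3.0887 °C.
Change = 3.0887 − 3.3044 = -0.22 °C.

-0.22 °C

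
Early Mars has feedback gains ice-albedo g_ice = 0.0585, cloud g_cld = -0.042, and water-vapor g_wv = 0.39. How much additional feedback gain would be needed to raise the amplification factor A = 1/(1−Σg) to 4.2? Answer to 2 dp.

Current total gain = 0.4065.
Target gain for A = 4.2: g* = 1 − 1/4.2 = 0.7619.
Additional gain needed = 0.7619 − 0.4065 = 0.36.

0.36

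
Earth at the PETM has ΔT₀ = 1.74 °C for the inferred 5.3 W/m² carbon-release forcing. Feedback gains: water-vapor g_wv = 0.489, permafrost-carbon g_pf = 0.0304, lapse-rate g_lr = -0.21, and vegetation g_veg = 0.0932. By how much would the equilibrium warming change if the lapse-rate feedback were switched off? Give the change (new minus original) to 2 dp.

Original: g = 0.4026, ΔT = 1.74/(1−0.4026) = 2.9126 °C.
Without lapse-rate: g' = 0.6126, ΔT' = 1.74/(1−0.6126) = 4.4915 °C.
Change = 4.4915 − 2.9126 = 1.58 °C.

1.58 °C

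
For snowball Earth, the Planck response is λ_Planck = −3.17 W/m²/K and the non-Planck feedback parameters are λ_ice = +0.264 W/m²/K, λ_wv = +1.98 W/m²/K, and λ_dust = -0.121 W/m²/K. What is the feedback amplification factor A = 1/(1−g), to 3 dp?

3.028

Convert to gains: g_ice = 0.264/3.17 = 0.08328; g_wv = 1.98/3.17 = 0.6246; g_dust = -0.121/3.17 = -0.03817.
Total gain g = 0.66971.
A = 1/(1 − 0.66971) = 3.028.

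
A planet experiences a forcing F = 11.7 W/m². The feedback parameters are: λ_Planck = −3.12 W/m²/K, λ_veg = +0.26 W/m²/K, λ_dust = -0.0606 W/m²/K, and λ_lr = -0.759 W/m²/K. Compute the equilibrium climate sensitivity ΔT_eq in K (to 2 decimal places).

Net feedback parameter λ = (−3.12) + (+0.26) + (-0.0606) + (-0.759) = -3.6796 W/m²/K.
ΔT = −F/λ = −11.7/(-3.6796) = 3.18 K.

3.18 K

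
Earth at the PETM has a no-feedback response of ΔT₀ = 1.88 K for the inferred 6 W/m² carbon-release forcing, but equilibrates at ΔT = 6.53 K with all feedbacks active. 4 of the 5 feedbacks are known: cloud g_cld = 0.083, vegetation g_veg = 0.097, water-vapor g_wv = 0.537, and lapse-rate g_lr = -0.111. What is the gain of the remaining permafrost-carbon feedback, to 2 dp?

0.11

Amplification A = ΔT/ΔT₀ = 6.53/1.88 = 3.473.
Total gain g = 1 − 1/A = 1 − 1/3.473 = 0.7121.
Known gains sum to 0.083 + 0.097 + 0.537 − 0.111 = 0.606.
g_pf = 0.7121 − 0.606 = 0.11.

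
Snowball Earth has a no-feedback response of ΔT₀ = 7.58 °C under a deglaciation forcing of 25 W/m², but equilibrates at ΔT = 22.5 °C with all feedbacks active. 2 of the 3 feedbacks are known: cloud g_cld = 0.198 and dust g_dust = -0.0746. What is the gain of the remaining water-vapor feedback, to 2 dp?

Amplification A = ΔT/ΔT₀ = 22.5/7.58 = 2.968.
Total gain g = 1 − 1/A = 1 − 1/2.968 = 0.6631.
Known gains sum to 0.198 − 0.0746 = 0.1234.
g_wv = 0.6631 − 0.1234 = 0.54.

0.54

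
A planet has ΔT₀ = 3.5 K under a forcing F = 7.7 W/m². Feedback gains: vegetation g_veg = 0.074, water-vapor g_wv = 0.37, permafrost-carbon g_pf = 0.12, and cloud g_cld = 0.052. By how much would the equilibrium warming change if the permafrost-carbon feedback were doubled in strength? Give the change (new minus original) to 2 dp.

Original: g = 0.616, ΔT = 3.5/(1−0.616) = 9.1146 K.
With doubled permafrost-carbon: g' = 0.736, ΔT' = 3.5/(1−0.736) = 13.2576 K.
Change = 13.2576 − 9.1146 = 4.14 K.

4.14 K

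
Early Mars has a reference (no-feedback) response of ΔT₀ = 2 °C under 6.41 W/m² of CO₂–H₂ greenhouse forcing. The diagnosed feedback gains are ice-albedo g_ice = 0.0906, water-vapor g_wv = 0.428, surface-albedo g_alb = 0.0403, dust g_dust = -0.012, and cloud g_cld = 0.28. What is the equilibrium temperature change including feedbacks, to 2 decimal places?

11.55 °C

Total gain g = 0.0906 + 0.428 + 0.0403 − 0.012 + 0.28 = 0.8269.
Amplification A = 1/(1 − 0.8269) = 5.777.
ΔT = 2 × 5.777 = 11.55 °C.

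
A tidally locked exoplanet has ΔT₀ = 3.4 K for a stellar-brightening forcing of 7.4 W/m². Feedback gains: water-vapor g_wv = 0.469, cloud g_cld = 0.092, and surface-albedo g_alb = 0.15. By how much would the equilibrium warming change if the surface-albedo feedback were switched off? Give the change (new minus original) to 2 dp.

-4.02 K

Original: g = 0.711, ΔT = 3.4/(1−0.711) = 11.7647 K.
Without surface-albedo: g' = 0.561, ΔT' = 3.4/(1−0.561) = 7.7449 K.
Change = 7.7449 − 11.7647 = -4.02 K.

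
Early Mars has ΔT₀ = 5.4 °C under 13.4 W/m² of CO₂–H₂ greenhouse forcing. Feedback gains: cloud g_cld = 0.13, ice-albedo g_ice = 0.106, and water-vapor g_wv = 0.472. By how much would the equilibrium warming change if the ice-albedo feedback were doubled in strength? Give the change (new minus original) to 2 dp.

Original: g = 0.708, ΔT = 5.4/(1−0.708) = 18.4932 °C.
With doubled ice-albedo: g' = 0.814, ΔT' = 5.4/(1−0.814) = 29.0323 °C.
Change = 29.0323 − 18.4932 = 10.54 °C.

10.54 °C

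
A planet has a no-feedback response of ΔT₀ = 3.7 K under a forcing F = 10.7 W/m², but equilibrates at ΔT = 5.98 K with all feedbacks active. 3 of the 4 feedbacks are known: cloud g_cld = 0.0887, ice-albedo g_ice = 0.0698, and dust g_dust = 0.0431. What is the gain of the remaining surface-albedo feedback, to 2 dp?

Amplification A = ΔT/ΔT₀ = 5.98/3.7 = 1.616.
Total gain g = 1 − 1/A = 1 − 1/1.616 = 0.3812.
Known gains sum to 0.0887 + 0.0698 + 0.0431 = 0.2016.
g_alb = 0.3812 − 0.2016 = 0.18.

0.18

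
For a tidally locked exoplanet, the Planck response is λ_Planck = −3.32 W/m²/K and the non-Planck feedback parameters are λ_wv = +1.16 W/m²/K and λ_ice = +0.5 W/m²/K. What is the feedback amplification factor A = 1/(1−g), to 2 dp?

2.00

Convert to gains: g_wv = 1.16/3.32 = 0.3494; g_ice = 0.5/3.32 = 0.1506.
Total gain g = 0.5.
A = 1/(1 − 0.5) = 2.00.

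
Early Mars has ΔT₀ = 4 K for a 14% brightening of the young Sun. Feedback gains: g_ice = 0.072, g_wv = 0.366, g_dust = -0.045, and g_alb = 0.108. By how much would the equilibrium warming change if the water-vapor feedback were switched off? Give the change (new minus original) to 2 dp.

Original: g = 0.501, ΔT = 4/(1−0.501) = 8.0160 K.
Without water-vapor: g' = 0.135, ΔT' = 4/(1−0.135) = 4.6243 K.
Change = 4.6243 − 8.0160 = -3.39 K.

-3.39 K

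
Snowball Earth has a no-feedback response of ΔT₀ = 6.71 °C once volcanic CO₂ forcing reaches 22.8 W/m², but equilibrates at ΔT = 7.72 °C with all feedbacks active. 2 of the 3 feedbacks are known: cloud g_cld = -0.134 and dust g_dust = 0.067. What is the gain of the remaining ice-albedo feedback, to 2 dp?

Amplification A = ΔT/ΔT₀ = 7.72/6.71 = 1.151.
Total gain g = 1 − 1/A = 1 − 1/1.151 = 0.1312.
Known gains sum to -0.134 + 0.067 = -0.067.
g_ice = 0.1312 + 0.067 = 0.20.

0.20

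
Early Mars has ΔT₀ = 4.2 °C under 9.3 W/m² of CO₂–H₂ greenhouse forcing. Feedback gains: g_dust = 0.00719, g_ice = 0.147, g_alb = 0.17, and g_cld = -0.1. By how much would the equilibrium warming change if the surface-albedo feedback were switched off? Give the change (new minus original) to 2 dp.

Original: g = 0.22419, ΔT = 4.2/(1−0.22419) = 5.4137 °C.
Without surface-albedo: g' = 0.05419, ΔT' = 4.2/(1−0.05419) = 4.4406 °C.
Change = 4.4406 − 5.4137 = -0.97 °C.

-0.97 °C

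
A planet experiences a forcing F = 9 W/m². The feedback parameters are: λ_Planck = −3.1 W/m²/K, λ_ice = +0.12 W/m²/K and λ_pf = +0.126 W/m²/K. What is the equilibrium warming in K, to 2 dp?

Net feedback parameter λ = (−3.1) + (+0.12) + (+0.126) = -2.854 W/m²/K.
ΔT = −F/λ = −9/(-2.854) = 3.15 K.

3.15 K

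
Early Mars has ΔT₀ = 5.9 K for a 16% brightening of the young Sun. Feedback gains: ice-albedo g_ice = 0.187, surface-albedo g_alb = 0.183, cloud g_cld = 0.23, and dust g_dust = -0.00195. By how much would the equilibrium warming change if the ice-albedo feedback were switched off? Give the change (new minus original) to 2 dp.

Original: g = 0.59805, ΔT = 5.9/(1−0.59805) = 14.6784 K.
Without ice-albedo: g' = 0.41105, ΔT' = 5.9/(1−0.41105) = 10.0178 K.
Change = 10.0178 − 14.6784 = -4.66 K.

-4.66 K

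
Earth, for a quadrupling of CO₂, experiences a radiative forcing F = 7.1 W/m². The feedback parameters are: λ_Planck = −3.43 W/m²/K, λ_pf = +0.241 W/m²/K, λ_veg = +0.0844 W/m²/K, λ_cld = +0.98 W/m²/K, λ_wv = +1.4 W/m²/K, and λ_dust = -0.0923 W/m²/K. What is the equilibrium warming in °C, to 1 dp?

8.7 °C

Net feedback parameter λ = (−3.43) + (+0.241) + (+0.0844) + (+0.98) + (+1.4) + (-0.0923) = -0.8169 W/m²/K.
ΔT = −F/λ = −7.1/(-0.8169) = 8.7 °C.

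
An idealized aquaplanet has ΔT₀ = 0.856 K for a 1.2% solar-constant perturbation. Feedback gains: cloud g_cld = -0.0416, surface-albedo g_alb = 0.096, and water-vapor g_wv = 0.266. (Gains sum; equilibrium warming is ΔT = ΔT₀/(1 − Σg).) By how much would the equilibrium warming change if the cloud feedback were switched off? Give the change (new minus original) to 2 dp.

0.08 K

Original: g = 0.3204, ΔT = 0.856/(1−0.3204) = 1.2596 K.
Without cloud: g' = 0.362, ΔT' = 0.856/(1−0.362) = 1.3417 K.
Change = 1.3417 − 1.2596 = 0.08 K.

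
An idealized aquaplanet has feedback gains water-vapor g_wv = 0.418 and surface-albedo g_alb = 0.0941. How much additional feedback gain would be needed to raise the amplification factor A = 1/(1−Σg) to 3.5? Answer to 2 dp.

0.20

Current total gain = 0.5121.
Target gain for A = 3.5: g* = 1 − 1/3.5 = 0.7143.
Additional gain needed = 0.7143 − 0.5121 = 0.20.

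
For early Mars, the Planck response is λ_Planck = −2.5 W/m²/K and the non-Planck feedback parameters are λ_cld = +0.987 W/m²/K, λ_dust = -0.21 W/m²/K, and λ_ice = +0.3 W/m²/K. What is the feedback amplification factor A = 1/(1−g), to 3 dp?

Convert to gains: g_cld = 0.987/2.5 = 0.3948; g_dust = -0.21/2.5 = -0.084; g_ice = 0.3/2.5 = 0.12.
Total gain g = 0.4308.
A = 1/(1 − 0.4308) = 1.757.

1.757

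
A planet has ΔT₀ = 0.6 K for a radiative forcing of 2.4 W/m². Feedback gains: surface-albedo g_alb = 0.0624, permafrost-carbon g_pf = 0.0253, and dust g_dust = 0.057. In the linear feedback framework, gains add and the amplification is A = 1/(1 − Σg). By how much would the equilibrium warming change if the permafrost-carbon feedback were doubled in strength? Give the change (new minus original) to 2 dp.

Original: g = 0.1447, ΔT = 0.6/(1−0.1447) = 0.7015 K.
With doubled permafrost-carbon: g' = 0.17, ΔT' = 0.6/(1−0.17) = 0.7229 K.
Change = 0.7229 − 0.7015 = 0.02 K.

0.02 K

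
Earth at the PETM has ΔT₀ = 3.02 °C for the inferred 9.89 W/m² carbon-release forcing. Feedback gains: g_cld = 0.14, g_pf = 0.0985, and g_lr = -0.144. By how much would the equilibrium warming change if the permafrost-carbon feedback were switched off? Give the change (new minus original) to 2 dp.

-0.33 °C

Original: g = 0.0945, ΔT = 3.02/(1−0.0945) = 3.3352 °C.
Without permafrost-carbon: g' = -0.004, ΔT' = 3.02/(1+0.004) = 3.0080 °C.
Change = 3.0080 − 3.3352 = -0.33 °C.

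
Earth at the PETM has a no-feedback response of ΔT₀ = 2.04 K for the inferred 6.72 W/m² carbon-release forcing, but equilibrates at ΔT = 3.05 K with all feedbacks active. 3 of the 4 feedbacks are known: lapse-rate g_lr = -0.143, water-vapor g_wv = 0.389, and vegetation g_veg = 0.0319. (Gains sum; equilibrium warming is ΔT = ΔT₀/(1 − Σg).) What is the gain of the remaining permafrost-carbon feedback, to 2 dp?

Amplification A = ΔT/ΔT₀ = 3.05/2.04 = 1.495.
Total gain g = 1 − 1/A = 1 − 1/1.495 = 0.3311.
Known gains sum to -0.143 + 0.389 + 0.0319 = 0.2779.
g_pf = 0.3311 − 0.2779 = 0.05.

0.05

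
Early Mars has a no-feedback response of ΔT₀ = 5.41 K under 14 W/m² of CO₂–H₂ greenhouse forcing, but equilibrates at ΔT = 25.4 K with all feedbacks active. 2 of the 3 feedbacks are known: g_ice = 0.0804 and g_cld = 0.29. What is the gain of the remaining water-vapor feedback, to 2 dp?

0.42

Amplification A = ΔT/ΔT₀ = 25.4/5.41 = 4.695.
Total gain g = 1 − 1/A = 1 − 1/4.695 = 0.787.
Known gains sum to 0.0804 + 0.29 = 0.3704.
g_wv = 0.787 − 0.3704 = 0.42.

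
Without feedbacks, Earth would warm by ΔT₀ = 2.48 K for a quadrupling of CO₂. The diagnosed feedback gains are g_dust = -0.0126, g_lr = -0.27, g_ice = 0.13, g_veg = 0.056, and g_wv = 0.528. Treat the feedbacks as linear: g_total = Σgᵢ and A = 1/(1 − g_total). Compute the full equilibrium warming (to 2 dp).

Total gain g = -0.0126 − 0.27 + 0.13 + 0.056 + 0.528 = 0.4314.
Amplification A = 1/(1 − 0.4314) = 1.759.
ΔT = 2.48 × 1.759 = 4.36 K.

4.36 K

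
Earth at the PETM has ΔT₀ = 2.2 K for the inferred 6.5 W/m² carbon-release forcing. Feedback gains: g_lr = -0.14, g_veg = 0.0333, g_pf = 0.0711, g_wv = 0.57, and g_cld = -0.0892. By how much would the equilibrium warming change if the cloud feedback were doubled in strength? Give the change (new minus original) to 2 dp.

Original: g = 0.4452, ΔT = 2.2/(1−0.4452) = 3.9654 K.
With doubled cloud: g' = 0.356, ΔT' = 2.2/(1−0.356) = 3.4161 K.
Change = 3.4161 − 3.9654 = -0.55 K.

-0.55 K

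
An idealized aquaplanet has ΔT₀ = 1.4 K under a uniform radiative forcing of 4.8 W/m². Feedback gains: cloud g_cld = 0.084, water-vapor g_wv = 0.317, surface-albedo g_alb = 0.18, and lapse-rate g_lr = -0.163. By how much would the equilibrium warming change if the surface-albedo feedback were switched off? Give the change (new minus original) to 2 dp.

Original: g = 0.418, ΔT = 1.4/(1−0.418) = 2.4055 K.
Without surface-albedo: g' = 0.238, ΔT' = 1.4/(1−0.238) = 1.8373 K.
Change = 1.8373 − 2.4055 = -0.57 K.

-0.57 K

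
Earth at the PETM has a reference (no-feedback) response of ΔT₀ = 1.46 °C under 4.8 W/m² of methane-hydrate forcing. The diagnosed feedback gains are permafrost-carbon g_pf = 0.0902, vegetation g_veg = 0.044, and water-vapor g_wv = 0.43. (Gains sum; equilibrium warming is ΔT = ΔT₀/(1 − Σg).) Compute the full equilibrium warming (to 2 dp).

3.35 °C

Total gain g = 0.0902 + 0.044 + 0.43 = 0.5642.
Amplification A = 1/(1 − 0.5642) = 2.295.
ΔT = 1.46 × 2.295 = 3.35 °C.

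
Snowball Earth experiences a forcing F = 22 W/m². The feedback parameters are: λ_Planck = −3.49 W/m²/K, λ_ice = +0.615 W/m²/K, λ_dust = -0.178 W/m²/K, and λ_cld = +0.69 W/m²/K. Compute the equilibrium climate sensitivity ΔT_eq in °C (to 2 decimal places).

9.31 °C

Net feedback parameter λ = (−3.49) + (+0.615) + (-0.178) + (+0.69) = -2.363 W/m²/K.
ΔT = −F/λ = −22/(-2.363) = 9.31 °C.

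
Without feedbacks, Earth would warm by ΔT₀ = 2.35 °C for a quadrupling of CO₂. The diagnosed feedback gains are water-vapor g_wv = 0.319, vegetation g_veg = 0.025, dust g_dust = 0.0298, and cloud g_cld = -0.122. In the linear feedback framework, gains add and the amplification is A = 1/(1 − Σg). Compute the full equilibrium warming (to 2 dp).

3.14 °C

Total gain g = 0.319 + 0.025 + 0.0298 − 0.122 = 0.2518.
Amplification A = 1/(1 − 0.2518) = 1.337.
ΔT = 2.35 × 1.337 = 3.14 °C.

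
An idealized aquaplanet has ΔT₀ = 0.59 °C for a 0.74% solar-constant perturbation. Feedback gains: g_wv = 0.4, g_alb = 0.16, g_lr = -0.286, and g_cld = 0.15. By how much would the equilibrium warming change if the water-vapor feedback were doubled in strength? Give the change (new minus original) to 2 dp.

Original: g = 0.424, ΔT = 0.59/(1−0.424) = 1.0243 °C.
With doubled water-vapor: g' = 0.824, ΔT' = 0.59/(1−0.824) = 3.3523 °C.
Change = 3.3523 − 1.0243 = 2.33 °C.

2.33 °C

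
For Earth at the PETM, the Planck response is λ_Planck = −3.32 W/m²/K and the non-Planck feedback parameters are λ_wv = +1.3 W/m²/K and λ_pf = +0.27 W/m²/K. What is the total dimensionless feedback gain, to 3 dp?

Convert to gains: g_wv = 1.3/3.32 = 0.3916; g_pf = 0.27/3.32 = 0.08133.
Total gain g = 0.47293.

0.473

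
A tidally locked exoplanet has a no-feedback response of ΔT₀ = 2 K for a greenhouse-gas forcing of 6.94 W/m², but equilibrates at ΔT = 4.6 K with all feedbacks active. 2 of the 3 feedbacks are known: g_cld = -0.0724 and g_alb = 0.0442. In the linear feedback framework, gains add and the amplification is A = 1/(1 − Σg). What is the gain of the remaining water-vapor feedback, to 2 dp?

0.59

Amplification A = ΔT/ΔT₀ = 4.6/2 = 2.3.
Total gain g = 1 − 1/A = 1 − 1/2.3 = 0.5652.
Known gains sum to -0.0724 + 0.0442 = -0.0282.
g_wv = 0.5652 + 0.0282 = 0.59.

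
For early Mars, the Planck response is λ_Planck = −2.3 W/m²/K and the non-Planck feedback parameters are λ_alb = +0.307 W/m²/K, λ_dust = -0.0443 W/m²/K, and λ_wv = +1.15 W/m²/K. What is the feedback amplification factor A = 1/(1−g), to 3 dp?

Convert to gains: g_alb = 0.307/2.3 = 0.1335; g_dust = -0.0443/2.3 = -0.01926; g_wv = 1.15/2.3 = 0.5.
Total gain g = 0.61424.
A = 1/(1 − 0.61424) = 2.592.

2.592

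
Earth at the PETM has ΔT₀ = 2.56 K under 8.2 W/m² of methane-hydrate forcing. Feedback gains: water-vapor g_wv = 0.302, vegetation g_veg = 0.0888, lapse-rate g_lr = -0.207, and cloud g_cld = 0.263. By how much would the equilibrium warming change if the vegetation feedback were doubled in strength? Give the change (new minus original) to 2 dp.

Original: g = 0.4468, ΔT = 2.56/(1−0.4468) = 4.6276 K.
With doubled vegetation: g' = 0.5356, ΔT' = 2.56/(1−0.5356) = 5.5125 K.
Change = 5.5125 − 4.6276 = 0.88 K.

0.88 K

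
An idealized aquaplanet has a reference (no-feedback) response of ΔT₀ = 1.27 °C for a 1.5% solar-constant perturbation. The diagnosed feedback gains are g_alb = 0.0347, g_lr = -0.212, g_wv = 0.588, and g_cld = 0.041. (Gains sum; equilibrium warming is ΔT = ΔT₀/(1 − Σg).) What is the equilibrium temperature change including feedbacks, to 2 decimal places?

Total gain g = 0.0347 − 0.212 + 0.588 + 0.041 = 0.4517.
Amplification A = 1/(1 − 0.4517) = 1.824.
ΔT = 1.27 × 1.824 = 2.32 °C.

2.32 °C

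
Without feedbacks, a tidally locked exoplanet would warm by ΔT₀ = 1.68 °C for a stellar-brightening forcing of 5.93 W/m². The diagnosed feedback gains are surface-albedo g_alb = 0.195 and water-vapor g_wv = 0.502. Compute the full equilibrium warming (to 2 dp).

5.54 °C

Total gain g = 0.195 + 0.502 = 0.697.
Amplification A = 1/(1 − 0.697) = 3.3.
ΔT = 1.68 × 3.3 = 5.54 °C.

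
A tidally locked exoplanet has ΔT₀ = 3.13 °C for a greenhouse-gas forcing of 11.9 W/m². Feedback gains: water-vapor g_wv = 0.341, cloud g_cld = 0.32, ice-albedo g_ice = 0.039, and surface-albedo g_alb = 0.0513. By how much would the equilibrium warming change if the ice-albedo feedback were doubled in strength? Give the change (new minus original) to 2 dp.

Original: g = 0.7513, ΔT = 3.13/(1−0.7513) = 12.5854 °C.
With doubled ice-albedo: g' = 0.7903, ΔT' = 3.13/(1−0.7903) = 14.9261 °C.
Change = 14.9261 − 12.5854 = 2.34 °C.

2.34 °C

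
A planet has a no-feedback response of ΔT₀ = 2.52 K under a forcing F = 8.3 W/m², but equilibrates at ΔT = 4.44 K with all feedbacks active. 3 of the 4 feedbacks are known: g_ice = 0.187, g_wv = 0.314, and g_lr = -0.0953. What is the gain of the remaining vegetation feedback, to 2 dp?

Amplification A = ΔT/ΔT₀ = 4.44/2.52 = 1.762.
Total gain g = 1 − 1/A = 1 − 1/1.762 = 0.4325.
Known gains sum to 0.187 + 0.314 − 0.0953 = 0.4057.
g_veg = 0.4325 − 0.4057 = 0.03.

0.03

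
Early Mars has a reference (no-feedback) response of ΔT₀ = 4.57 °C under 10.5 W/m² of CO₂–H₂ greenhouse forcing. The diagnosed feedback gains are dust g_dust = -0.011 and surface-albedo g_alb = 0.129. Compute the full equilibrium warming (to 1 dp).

5.2 °C

Total gain g = -0.011 + 0.129 = 0.118.
Amplification A = 1/(1 − 0.118) = 1.134.
ΔT = 4.57 × 1.134 = 5.2 °C.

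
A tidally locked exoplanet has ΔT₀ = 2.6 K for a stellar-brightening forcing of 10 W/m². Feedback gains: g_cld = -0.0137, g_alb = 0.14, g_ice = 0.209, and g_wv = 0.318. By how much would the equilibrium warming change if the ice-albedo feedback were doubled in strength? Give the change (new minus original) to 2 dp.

11.38 K

Original: g = 0.6533, ΔT = 2.6/(1−0.6533) = 7.4993 K.
With doubled ice-albedo: g' = 0.8623, ΔT' = 2.6/(1−0.8623) = 18.8816 K.
Change = 18.8816 − 7.4993 = 11.38 K.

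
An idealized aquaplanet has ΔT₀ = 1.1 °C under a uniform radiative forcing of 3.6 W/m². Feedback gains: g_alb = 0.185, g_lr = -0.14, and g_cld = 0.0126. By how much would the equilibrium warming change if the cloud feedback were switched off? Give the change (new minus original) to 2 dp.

-0.02 °C

Original: g = 0.0576, ΔT = 1.1/(1−0.0576) = 1.1672 °C.
Without cloud: g' = 0.045, ΔT' = 1.1/(1−0.045) = 1.1518 °C.
Change = 1.1518 − 1.1672 = -0.02 °C.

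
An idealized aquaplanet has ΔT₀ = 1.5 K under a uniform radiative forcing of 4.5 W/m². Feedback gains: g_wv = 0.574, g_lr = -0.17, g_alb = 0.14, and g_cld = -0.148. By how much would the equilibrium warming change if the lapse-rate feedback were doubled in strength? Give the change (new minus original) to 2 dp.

-0.55 K

Original: g = 0.396, ΔT = 1.5/(1−0.396) = 2.4834 K.
With doubled lapse-rate: g' = 0.226, ΔT' = 1.5/(1−0.226) = 1.9380 K.
Change = 1.9380 − 2.4834 = -0.55 K.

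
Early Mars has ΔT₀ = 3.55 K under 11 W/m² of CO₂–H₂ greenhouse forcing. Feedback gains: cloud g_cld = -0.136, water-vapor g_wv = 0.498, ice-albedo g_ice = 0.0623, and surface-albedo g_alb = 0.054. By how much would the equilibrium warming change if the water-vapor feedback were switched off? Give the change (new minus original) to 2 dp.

Original: g = 0.4783, ΔT = 3.55/(1−0.4783) = 6.8047 K.
Without water-vapor: g' = -0.0197, ΔT' = 3.55/(1+0.0197) = 3.4814 K.
Change = 3.4814 − 6.8047 = -3.32 K.

-3.32 K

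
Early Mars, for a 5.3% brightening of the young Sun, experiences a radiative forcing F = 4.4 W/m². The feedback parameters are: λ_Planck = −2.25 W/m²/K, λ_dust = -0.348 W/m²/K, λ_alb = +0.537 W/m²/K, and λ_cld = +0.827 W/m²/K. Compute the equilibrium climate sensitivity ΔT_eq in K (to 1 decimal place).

3.6 K

Net feedback parameter λ = (−2.25) + (-0.348) + (+0.537) + (+0.827) = -1.234 W/m²/K.
ΔT = −F/λ = −4.4/(-1.234) = 3.6 K.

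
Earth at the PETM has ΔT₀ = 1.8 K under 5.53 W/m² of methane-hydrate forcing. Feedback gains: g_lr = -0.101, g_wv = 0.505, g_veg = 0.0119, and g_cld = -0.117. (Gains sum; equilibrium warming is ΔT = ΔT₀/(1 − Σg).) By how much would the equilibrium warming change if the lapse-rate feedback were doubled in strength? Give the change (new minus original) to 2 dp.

-0.32 K

Original: g = 0.2989, ΔT = 1.8/(1−0.2989) = 2.5674 K.
With doubled lapse-rate: g' = 0.1979, ΔT' = 1.8/(1−0.1979) = 2.2441 K.
Change = 2.2441 − 2.5674 = -0.32 K.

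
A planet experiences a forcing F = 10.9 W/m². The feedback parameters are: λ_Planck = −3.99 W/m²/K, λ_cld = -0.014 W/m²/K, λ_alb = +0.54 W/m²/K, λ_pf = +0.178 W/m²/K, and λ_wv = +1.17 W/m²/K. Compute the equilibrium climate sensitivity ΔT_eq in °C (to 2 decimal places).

5.15 °C

Net feedback parameter λ = (−3.99) + (-0.014) + (+0.54) + (+0.178) + (+1.17) = -2.116 W/m²/K.
ΔT = −F/λ = −10.9/(-2.116) = 5.15 °C.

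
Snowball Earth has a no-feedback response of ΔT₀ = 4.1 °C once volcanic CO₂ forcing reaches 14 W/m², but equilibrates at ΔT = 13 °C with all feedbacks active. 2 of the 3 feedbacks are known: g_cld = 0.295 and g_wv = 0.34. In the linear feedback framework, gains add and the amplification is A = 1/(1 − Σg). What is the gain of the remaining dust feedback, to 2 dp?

0.05

Amplification A = ΔT/ΔT₀ = 13/4.1 = 3.171.
Total gain g = 1 − 1/A = 1 − 1/3.171 = 0.6846.
Known gains sum to 0.295 + 0.34 = 0.635.
g_dust = 0.6846 − 0.635 = 0.05.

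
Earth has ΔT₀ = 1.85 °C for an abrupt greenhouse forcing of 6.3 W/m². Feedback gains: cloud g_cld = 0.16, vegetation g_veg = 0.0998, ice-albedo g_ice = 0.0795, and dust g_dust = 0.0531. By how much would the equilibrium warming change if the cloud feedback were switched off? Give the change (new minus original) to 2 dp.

-0.63 °C

Original: g = 0.3924, ΔT = 1.85/(1−0.3924) = 3.0448 °C.
Without cloud: g' = 0.2324, ΔT' = 1.85/(1−0.2324) = 2.4101 °C.
Change = 2.4101 − 3.0448 = -0.63 °C.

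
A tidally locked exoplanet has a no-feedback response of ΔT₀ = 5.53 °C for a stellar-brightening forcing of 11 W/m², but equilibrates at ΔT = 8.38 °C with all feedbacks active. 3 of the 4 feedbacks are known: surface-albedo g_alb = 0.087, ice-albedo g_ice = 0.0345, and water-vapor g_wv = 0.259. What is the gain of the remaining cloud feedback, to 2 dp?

Amplification A = ΔT/ΔT₀ = 8.38/5.53 = 1.515.
Total gain g = 1 − 1/A = 1 − 1/1.515 = 0.3399.
Known gains sum to 0.087 + 0.0345 + 0.259 = 0.3805.
g_cld = 0.3399 − 0.3805 = -0.04.

-0.04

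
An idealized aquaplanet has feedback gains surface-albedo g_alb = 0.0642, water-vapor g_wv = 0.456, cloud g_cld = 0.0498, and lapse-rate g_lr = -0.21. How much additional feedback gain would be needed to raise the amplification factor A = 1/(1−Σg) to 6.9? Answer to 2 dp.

0.50

Current total gain = 0.36.
Target gain for A = 6.9: g* = 1 − 1/6.9 = 0.8551.
Additional gain needed = 0.8551 − 0.36 = 0.50.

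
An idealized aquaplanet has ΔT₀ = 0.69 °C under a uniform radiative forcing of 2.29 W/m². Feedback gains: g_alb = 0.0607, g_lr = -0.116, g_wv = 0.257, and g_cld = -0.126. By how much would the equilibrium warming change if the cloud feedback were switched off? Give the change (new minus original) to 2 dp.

Original: g = 0.0757, ΔT = 0.69/(1−0.0757) = 0.7465 °C.
Without cloud: g' = 0.2017, ΔT' = 0.69/(1−0.2017) = 0.8643 °C.
Change = 0.8643 − 0.7465 = 0.12 °C.

0.12 °C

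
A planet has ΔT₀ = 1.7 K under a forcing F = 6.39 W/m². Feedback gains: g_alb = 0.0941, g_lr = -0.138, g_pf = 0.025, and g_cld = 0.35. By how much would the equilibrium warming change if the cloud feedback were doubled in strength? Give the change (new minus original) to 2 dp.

Original: g = 0.3311, ΔT = 1.7/(1−0.3311) = 2.5415 K.
With doubled cloud: g' = 0.6811, ΔT' = 1.7/(1−0.6811) = 5.3308 K.
Change = 5.3308 − 2.5415 = 2.79 K.

2.79 K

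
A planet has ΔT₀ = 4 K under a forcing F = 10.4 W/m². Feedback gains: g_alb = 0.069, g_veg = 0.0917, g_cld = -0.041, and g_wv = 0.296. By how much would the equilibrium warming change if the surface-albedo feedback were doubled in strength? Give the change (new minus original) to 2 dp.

Original: g = 0.4157, ΔT = 4/(1−0.4157) = 6.8458 K.
With doubled surface-albedo: g' = 0.4847, ΔT' = 4/(1−0.4847) = 7.7625 K.
Change = 7.7625 − 6.8458 = 0.92 K.

0.92 K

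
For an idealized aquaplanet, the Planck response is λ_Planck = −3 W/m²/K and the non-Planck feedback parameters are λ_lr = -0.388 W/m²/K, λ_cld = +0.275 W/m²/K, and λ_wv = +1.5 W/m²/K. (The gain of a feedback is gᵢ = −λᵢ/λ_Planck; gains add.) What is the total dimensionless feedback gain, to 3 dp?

Convert to gains: g_lr = -0.388/3 = -0.1293; g_cld = 0.275/3 = 0.09167; g_wv = 1.5/3 = 0.5.
Total gain g = 0.46237.

0.462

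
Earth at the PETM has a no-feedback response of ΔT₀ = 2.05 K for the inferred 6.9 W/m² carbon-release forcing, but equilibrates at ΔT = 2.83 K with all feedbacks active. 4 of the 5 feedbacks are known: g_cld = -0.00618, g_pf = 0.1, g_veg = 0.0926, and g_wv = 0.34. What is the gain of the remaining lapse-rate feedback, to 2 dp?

Amplification A = ΔT/ΔT₀ = 2.83/2.05 = 1.38.
Total gain g = 1 − 1/A = 1 − 1/1.38 = 0.2754.
Known gains sum to -0.00618 + 0.1 + 0.0926 + 0.34 = 0.52642.
g_lr = 0.2754 − 0.52642 = -0.25.

-0.25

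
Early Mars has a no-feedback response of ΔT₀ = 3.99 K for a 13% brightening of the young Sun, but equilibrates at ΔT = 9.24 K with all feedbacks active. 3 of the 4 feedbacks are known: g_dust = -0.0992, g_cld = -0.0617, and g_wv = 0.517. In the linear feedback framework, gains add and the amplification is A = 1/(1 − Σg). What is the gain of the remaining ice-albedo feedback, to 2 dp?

Amplification A = ΔT/ΔT₀ = 9.24/3.99 = 2.316.
Total gain g = 1 − 1/A = 1 − 1/2.316 = 0.5682.
Known gains sum to -0.0992 − 0.0617 + 0.517 = 0.3561.
g_ice = 0.5682 − 0.3561 = 0.21.

0.21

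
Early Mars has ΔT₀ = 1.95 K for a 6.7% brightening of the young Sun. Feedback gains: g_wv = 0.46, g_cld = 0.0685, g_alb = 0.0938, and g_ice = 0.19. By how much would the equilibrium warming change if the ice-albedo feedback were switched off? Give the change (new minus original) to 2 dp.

Original: g = 0.8123, ΔT = 1.95/(1−0.8123) = 10.3889 K.
Without ice-albedo: g' = 0.6223, ΔT' = 1.95/(1−0.6223) = 5.1628 K.
Change = 5.1628 − 10.3889 = -5.23 K.

-5.23 K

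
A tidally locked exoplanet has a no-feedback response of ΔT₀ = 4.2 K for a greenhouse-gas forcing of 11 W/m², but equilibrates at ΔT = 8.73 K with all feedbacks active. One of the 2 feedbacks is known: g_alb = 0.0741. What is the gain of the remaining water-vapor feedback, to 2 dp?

Amplification A = ΔT/ΔT₀ = 8.73/4.2 = 2.079.
Total gain g = 1 − 1/A = 1 − 1/2.079 = 0.519.
The known gain is 0.0741.
g_wv = 0.519 − 0.0741 = 0.44.

0.44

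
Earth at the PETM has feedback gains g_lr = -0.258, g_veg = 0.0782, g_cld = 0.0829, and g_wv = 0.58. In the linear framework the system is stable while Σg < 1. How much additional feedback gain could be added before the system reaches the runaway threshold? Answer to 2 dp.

Current total gain = -0.258 + 0.0782 + 0.0829 + 0.58 = 0.4831.
Margin to runaway = 1 − 0.4831 = 0.52.

0.52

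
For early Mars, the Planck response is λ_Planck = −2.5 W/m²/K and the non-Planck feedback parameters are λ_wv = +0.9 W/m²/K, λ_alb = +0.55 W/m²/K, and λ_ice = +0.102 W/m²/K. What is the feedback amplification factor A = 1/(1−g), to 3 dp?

2.637

Convert to gains: g_wv = 0.9/2.5 = 0.36; g_alb = 0.55/2.5 = 0.22; g_ice = 0.102/2.5 = 0.0408.
Total gain g = 0.6208.
A = 1/(1 − 0.6208) = 2.637.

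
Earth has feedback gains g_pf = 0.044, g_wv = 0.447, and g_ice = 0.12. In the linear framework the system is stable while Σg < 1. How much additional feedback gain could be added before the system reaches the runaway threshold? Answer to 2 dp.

0.39

Current total gain = 0.044 + 0.447 + 0.12 = 0.611.
Margin to runaway = 1 − 0.611 = 0.39.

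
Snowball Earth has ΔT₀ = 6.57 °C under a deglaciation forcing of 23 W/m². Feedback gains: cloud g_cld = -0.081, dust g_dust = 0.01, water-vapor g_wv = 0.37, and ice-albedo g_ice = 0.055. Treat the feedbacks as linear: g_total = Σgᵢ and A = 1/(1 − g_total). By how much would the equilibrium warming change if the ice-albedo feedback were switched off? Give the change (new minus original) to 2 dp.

Original: g = 0.354, ΔT = 6.57/(1−0.354) = 10.1703 °C.
Without ice-albedo: g' = 0.299, ΔT' = 6.57/(1−0.299) = 9.3723 °C.
Change = 9.3723 − 10.1703 = -0.80 °C.

-0.80 °C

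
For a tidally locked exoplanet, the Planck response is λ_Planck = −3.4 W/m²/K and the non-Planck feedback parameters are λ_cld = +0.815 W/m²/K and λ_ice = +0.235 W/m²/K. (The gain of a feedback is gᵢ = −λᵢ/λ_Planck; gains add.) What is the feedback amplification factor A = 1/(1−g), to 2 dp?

Convert to gains: g_cld = 0.815/3.4 = 0.2397; g_ice = 0.235/3.4 = 0.06912.
Total gain g = 0.30882.
A = 1/(1 − 0.30882) = 1.45.

1.45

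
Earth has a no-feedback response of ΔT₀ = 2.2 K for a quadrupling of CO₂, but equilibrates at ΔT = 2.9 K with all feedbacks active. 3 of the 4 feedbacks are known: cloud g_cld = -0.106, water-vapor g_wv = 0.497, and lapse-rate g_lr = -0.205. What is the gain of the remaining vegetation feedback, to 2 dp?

Amplification A = ΔT/ΔT₀ = 2.9/2.2 = 1.318.
Total gain g = 1 − 1/A = 1 − 1/1.318 = 0.2413.
Known gains sum to -0.106 + 0.497 − 0.205 = 0.186.
g_veg = 0.2413 − 0.186 = 0.06.

0.06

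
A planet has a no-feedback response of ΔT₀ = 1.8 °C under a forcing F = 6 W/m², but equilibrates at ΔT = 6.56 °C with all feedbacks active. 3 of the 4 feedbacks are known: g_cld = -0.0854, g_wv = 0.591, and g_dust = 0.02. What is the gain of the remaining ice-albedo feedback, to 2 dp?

0.20

Amplification A = ΔT/ΔT₀ = 6.56/1.8 = 3.644.
Total gain g = 1 − 1/A = 1 − 1/3.644 = 0.7256.
Known gains sum to -0.0854 + 0.591 + 0.02 = 0.5256.
g_ice = 0.7256 − 0.5256 = 0.20.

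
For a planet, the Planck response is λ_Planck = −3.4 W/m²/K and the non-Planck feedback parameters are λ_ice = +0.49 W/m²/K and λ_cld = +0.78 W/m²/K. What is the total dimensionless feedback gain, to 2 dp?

0.37

Convert to gains: g_ice = 0.49/3.4 = 0.1441; g_cld = 0.78/3.4 = 0.2294.
Total gain g = 0.3735.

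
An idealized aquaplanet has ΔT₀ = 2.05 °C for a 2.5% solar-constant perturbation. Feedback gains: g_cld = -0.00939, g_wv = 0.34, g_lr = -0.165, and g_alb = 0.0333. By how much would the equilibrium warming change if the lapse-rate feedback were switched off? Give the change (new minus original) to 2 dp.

0.66 °C

Original: g = 0.19891, ΔT = 2.05/(1−0.19891) = 2.5590 °C.
Without lapse-rate: g' = 0.36391, ΔT' = 2.05/(1−0.36391) = 3.2228 °C.
Change = 3.2228 − 2.5590 = 0.66 °C.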